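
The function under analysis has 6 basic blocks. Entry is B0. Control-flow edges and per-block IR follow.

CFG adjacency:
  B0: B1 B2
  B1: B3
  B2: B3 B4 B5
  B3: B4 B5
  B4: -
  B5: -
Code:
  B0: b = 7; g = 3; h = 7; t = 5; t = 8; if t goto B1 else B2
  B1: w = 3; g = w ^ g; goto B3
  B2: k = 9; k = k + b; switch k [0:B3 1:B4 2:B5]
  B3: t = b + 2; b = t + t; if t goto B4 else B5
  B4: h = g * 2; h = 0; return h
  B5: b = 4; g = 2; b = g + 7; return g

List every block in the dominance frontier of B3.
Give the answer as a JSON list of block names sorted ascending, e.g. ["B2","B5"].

idom tree: B1←B0 B2←B0 B3←B0 B4←B0 B5←B0
Dom∩ at merges:
  B3: preds {B1,B2}: {B0,B1} ∩ {B0,B2} = {B0}; idom=B0
  B4: preds {B2,B3}: {B0,B2} ∩ {B0,B3} = {B0}; idom=B0
  B5: preds {B2,B3}: {B0,B2} ∩ {B0,B3} = {B0}; idom=B0

DF walk-up:
  B3←B1: walk B1 to B0
  B3←B2: walk B2 to B0
  B4←B2: walk B2 to B0
  B4←B3: walk B3 to B0
  B5←B2: walk B2 to B0
  B5←B3: walk B3 to B0
  B0 → ∅
  B1 → {B3}
  B2 → {B3,B4,B5}
  B3 → {B4,B5}
  B4 → ∅
  B5 → ∅

DF(B3) = ["B4", "B5"]

Answer: ["B4", "B5"]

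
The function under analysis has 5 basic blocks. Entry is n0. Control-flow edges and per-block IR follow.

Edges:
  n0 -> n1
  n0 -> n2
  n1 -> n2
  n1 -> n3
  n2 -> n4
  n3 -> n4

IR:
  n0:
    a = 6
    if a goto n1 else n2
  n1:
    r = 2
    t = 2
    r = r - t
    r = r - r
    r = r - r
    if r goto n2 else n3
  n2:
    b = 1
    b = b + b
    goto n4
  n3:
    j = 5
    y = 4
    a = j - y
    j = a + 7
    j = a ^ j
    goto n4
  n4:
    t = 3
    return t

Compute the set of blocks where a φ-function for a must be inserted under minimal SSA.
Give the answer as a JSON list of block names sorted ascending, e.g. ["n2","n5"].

idom tree: n1←n0 n2←n0 n3←n1 n4←n0
Dom at joins:
  n2: preds {n0,n1}: {n0} ∩ {n0,n1} = {n0}; idom=n0
  n4: preds {n2,n3}: {n0,n2} ∩ {n0,n1,n3} = {n0}; idom=n0

Frontier:
  n2←n0: walk · to n0
  n2←n1: walk n1 to n0
  n4←n2: walk n2 to n0
  n4←n3: walk n3→n1 to n0
  DF(n0)=∅
  DF(n1)={n2,n4}
  DF(n2)={n4}
  DF(n3)={n4}
  DF(n4)=∅

φ for a: defs {n0,n3}
  DF⁺ = {n4}

Answer: ["n4"]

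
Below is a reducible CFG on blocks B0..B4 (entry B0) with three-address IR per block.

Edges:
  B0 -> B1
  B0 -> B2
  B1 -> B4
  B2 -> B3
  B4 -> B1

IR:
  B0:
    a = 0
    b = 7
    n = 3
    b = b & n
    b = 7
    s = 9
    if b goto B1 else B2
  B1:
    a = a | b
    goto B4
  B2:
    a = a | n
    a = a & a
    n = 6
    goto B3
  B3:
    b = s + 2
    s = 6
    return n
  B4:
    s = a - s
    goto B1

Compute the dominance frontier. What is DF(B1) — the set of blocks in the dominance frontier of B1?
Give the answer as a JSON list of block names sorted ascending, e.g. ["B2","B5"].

Answer: ["B1"]

Analysis:
idom tree: B1←B0 B2←B0 B3←B2 B4←B1
Dom at joins:
  B1: preds {B0,B4}: {B0} ∩ {B0,B1,B4} = {B0}; idom=B0

DF derivation:
  B1←B0: walk · to B0
  B1←B4: walk B4→B1 to B0
  B0 → ∅
  B1 → {B1}
  B2 → ∅
  B3 → ∅
  B4 → {B1}

DF(B1) = ["B1"]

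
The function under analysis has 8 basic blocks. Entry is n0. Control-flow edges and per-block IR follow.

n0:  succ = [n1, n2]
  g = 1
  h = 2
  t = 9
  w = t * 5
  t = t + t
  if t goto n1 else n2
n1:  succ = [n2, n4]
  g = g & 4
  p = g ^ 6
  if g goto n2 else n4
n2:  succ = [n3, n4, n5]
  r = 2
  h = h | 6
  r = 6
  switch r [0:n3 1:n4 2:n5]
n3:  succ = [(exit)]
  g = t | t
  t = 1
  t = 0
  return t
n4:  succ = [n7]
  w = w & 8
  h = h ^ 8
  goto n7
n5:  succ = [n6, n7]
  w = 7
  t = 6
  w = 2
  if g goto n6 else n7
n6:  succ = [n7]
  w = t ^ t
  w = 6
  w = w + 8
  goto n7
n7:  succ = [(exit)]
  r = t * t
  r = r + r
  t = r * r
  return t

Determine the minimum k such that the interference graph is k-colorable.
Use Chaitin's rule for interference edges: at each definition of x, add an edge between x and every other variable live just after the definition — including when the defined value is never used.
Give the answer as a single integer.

Block summaries:
  n0: def={g,h,t,w} ue=∅
  n1: def={g,p} ue={g}
  n2: def={h,r} ue={h}
  n3: def={g,t} ue={t}
  n4: def={h,w} ue={h,w}
  n5: def={t,w} ue={g}
  n6: def={w} ue={t}
  n7: def={r,t} ue={t}

Backward fixpoint:
  live n0: ∅→{g,h,t,w}
  live n1: {g,h,t,w}→{g,h,t,w}
  live n2: {g,h,t,w}→{g,h,t,w}
  live n3: {t}→∅
  live n4: {h,t,w}→{t}
  live n5: {g}→{t}
  live n6: {t}→{t}
  live n7: {t}→∅

Interference:
  g↔{h,p,r,t,w}
  h↔{g,p,r,t,w}
  p↔{g,h,t,w}
  r↔{g,h,t,w}
  t↔{g,h,p,r,w}
  w↔{g,h,p,r,t}

Registers:
  {g,h,p,t,w} pairwise interfere (5-clique) ⇒ χ ≥ 5
  5-colouring: R0={g}  R1={h}  R2={t}  R3={w}  R4={p,r}
  χ = 5

Answer: 5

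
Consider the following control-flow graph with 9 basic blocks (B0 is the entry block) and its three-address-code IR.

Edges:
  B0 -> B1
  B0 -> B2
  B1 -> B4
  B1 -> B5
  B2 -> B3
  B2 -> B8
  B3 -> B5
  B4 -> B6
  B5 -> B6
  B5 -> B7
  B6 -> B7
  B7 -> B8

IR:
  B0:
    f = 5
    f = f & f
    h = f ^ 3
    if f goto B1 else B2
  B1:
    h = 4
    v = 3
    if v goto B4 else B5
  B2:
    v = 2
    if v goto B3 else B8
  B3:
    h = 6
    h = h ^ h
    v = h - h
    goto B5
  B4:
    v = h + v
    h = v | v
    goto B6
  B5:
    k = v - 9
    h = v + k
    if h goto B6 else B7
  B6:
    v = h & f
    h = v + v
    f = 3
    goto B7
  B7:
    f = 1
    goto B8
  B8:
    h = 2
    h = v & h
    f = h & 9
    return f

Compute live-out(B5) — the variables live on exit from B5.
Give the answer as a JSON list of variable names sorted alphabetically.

def/use:
  B0 def {f,h} use ∅
  B1 def {h,v} use ∅
  B2 def {v} use ∅
  B3 def {h,v} use ∅
  B4 def {h,v} use {h,v}
  B5 def {h,k} use {v}
  B6 def {f,h,v} use {f,h}
  B7 def {f} use ∅
  B8 def {f,h} use {v}

Backward fixpoint:
  live B0: ∅→{f}
  live B1: {f}→{f,h,v}
  live B2: {f}→{f,v}
  live B3: {f}→{f,v}
  live B4: {f,h,v}→{f,h}
  live B5: {f,v}→{f,h,v}
  live B6: {f,h}→{v}
  live B7: {v}→{v}
  live B8: {v}→∅

live-out(B5) = ["f", "h", "v"]

Answer: ["f", "h", "v"]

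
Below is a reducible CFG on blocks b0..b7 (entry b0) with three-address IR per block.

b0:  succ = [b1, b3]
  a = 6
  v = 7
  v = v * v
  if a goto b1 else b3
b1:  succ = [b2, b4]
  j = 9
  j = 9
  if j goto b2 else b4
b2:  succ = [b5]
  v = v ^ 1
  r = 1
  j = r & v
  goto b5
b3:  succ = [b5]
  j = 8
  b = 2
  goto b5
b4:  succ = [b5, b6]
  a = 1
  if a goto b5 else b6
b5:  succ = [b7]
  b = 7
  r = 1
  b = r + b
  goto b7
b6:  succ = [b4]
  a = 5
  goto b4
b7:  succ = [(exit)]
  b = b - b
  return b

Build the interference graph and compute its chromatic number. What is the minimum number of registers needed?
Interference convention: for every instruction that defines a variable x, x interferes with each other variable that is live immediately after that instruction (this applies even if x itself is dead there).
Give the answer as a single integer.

Per-block:
  b0: {a,v} / ∅
  b1: {j} / ∅
  b2: {j,r,v} / {v}
  b3: {b,j} / ∅
  b4: {a} / ∅
  b5: {b,r} / ∅
  b6: {a} / ∅
  b7: {b} / {b}

Live sets:
  b0: in=∅ out={v}
  b1: in={v} out={v}
  b2: in={v} out=∅
  b3: in=∅ out=∅
  b4: in=∅ out=∅
  b5: in=∅ out={b}
  b6: in=∅ out=∅
  b7: in={b} out=∅

Interference:
  a — {v}
  b — {r}
  j — {v}
  r — {b,v}
  v — {a,j,r}

Colouring:
  clique {a,v} ⇒ need ≥ 2
  2-colouring: R0={b,v}  R1={a,j,r}
  χ = 2

Answer: 2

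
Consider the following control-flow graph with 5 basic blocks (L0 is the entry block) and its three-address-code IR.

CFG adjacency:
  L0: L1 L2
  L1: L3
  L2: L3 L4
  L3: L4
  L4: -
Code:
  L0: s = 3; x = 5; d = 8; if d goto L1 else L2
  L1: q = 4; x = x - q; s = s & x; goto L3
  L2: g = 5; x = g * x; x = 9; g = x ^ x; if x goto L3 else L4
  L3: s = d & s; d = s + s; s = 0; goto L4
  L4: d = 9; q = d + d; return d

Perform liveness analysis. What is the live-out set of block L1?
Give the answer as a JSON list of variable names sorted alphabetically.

Per-block:
  L0 def {d,s,x} use ∅
  L1 def {q,s,x} use {s,x}
  L2 def {g,x} use {x}
  L3 def {d,s} use {d,s}
  L4 def {d,q} use ∅

Backward fixpoint:
  L0 li=∅ lo={d,s,x}
  L1 li={d,s,x} lo={d,s}
  L2 li={d,s,x} lo={d,s}
  L3 li={d,s} lo=∅
  L4 li=∅ lo=∅

live-out(L1) = ["d", "s"]

Answer: ["d", "s"]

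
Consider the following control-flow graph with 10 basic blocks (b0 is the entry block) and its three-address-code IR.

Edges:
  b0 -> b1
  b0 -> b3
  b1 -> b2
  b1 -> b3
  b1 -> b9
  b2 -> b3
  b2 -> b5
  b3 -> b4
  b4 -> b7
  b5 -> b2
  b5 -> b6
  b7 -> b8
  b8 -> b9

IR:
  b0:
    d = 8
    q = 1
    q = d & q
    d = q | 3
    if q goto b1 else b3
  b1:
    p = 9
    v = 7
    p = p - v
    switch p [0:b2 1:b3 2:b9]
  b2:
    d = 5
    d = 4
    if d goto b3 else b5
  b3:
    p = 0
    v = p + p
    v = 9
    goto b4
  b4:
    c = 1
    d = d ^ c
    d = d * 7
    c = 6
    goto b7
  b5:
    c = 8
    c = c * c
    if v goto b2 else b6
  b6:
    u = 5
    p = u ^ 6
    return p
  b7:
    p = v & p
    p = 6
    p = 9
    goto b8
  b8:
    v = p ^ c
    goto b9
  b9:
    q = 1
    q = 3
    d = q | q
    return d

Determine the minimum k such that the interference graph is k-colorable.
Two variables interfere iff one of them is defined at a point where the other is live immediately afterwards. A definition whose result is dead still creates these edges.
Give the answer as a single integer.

Answer: 4

Working:
Block summaries:
  b0: def={d,q} ue=∅
  b1: def={p,v} ue=∅
  b2: def={d} ue=∅
  b3: def={p,v} ue=∅
  b4: def={c,d} ue={d}
  b5: def={c} ue={v}
  b6: def={p,u} ue=∅
  b7: def={p} ue={p,v}
  b8: def={v} ue={c,p}
  b9: def={d,q} ue=∅

Live sets:
  b0 li=∅ lo={d}
  b1 li={d} lo={d,v}
  b2 li={v} lo={d,v}
  b3 li={d} lo={d,p,v}
  b4 li={d,p,v} lo={c,p,v}
  b5 li={v} lo={v}
  b6 li=∅ lo=∅
  b7 li={c,p,v} lo={c,p}
  b8 li={c,p} lo=∅
  b9 li=∅ lo=∅

Interfere edges:
  c: {d,p,v}
  d: {c,p,q,v}
  p: {c,d,v}
  q: {d}
  u: ∅
  v: {c,d,p}

Chromatic number:
  lower bound: {c,d,p,v} mutually conflict ⇒ χ ≥ 4
  assign c→r1 d→r0 p→r2 q→r1 u→r0 v→r3 — no edge inside a register ⇒ χ ≤ 4
  χ = 4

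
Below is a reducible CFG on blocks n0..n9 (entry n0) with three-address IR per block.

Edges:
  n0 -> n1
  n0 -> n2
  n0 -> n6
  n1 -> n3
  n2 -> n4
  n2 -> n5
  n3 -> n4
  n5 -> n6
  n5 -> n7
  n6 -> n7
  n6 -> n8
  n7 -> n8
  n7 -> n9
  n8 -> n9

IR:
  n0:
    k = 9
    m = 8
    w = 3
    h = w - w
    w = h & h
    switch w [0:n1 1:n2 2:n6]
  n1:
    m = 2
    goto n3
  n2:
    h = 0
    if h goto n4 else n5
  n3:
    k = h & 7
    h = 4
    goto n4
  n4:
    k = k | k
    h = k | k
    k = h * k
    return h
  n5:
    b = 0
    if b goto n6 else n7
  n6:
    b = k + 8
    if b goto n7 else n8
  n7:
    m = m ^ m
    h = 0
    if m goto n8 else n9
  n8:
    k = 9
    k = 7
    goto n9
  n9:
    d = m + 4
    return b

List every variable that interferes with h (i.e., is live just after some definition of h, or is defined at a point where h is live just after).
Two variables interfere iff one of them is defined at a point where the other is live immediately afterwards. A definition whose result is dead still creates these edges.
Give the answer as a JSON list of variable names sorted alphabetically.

Per-block:
  n0: def={h,k,m,w} ue=∅
  n1: def={m} ue=∅
  n2: def={h} ue=∅
  n3: def={h,k} ue={h}
  n4: def={h,k} ue={k}
  n5: def={b} ue=∅
  n6: def={b} ue={k}
  n7: def={h,m} ue={m}
  n8: def={k} ue=∅
  n9: def={d} ue={b,m}

Backward fixpoint:
  live n0: ∅→{h,k,m}
  live n1: {h}→{h}
  live n2: {k,m}→{k,m}
  live n3: {h}→{k}
  live n4: {k}→∅
  live n5: {k,m}→{b,k,m}
  live n6: {k,m}→{b,m}
  live n7: {b,m}→{b,m}
  live n8: {b,m}→{b,m}
  live n9: {b,m}→∅

Interfere edges:
  b↔{d,h,k,m}
  d↔{b}
  h↔{b,k,m,w}
  k↔{b,h,m,w}
  m↔{b,h,k,w}
  w↔{h,k,m}

N(h) = ["b", "k", "m", "w"]

Answer: ["b", "k", "m", "w"]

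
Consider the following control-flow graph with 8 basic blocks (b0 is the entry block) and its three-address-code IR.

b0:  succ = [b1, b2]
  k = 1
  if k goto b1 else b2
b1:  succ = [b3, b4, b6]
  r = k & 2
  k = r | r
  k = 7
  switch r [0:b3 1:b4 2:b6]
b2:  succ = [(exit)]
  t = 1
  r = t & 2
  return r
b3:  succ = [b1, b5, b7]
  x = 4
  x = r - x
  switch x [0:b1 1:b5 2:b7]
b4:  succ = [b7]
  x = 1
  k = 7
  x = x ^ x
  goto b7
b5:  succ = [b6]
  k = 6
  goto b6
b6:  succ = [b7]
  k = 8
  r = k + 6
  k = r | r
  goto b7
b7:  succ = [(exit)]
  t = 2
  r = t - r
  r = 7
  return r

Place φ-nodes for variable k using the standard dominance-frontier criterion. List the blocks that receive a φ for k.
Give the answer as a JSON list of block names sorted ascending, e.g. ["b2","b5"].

idom tree: b1←b0 b2←b0 b3←b1 b4←b1 b5←b3 b6←b1 b7←b1
Dom∩ at merges:
  b1: preds {b0,b3}: {b0} ∩ {b0,b1,b3} = {b0}; idom=b0
  b6: preds {b1,b5}: {b0,b1} ∩ {b0,b1,b3,b5} = {b0,b1}; idom=b1
  b7: preds {b3,b4,b6}: {b0,b1,b3} ∩ {b0,b1,b4} ∩ {b0,b1,b6} = {b0,b1}; idom=b1

DF derivation:
  join b1 pred b0: · stop@b0
  join b1 pred b3: b3→b1 stop@b0
  join b6 pred b1: · stop@b1
  join b6 pred b5: b5→b3 stop@b1
  join b7 pred b3: b3 stop@b1
  join b7 pred b4: b4 stop@b1
  join b7 pred b6: b6 stop@b1
  b0 → ∅
  b1 → {b1}
  b2 → ∅
  b3 → {b1,b6,b7}
  b4 → {b7}
  b5 → {b6}
  b6 → {b7}
  b7 → ∅

φ for k: defs {b0,b1,b4,b5,b6}
  DF⁺ = {b1,b6,b7}

Answer: ["b1", "b6", "b7"]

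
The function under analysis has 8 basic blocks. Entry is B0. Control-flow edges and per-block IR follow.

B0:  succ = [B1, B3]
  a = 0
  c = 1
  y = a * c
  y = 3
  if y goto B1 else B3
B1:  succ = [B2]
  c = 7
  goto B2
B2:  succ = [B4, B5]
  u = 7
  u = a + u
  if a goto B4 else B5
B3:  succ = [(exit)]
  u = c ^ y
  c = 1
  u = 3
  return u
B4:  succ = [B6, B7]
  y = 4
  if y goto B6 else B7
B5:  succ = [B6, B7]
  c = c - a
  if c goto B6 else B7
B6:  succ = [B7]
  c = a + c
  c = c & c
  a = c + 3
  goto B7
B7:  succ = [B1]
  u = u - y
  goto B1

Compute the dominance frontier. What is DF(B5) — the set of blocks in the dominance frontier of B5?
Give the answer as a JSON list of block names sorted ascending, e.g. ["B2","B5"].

Answer: ["B6", "B7"]

Analysis:
idom tree: B1←B0 B2←B1 B3←B0 B4←B2 B5←B2 B6←B2 B7←B2
Dom∩ at merges:
  B1: preds {B0,B7}: {B0} ∩ {B0,B1,B2,B7} = {B0}; idom=B0
  B6: preds {B4,B5}: {B0,B1,B2,B4} ∩ {B0,B1,B2,B5} = {B0,B1,B2}; idom=B2
  B7: preds {B4,B5,B6}: {B0,B1,B2,B4} ∩ {B0,B1,B2,B5} ∩ {B0,B1,B2,B6} = {B0,B1,B2}; idom=B2

Frontier:
  B1←B0: walk · to B0
  B1←B7: walk B7→B2→B1 to B0
  B6←B4: walk B4 to B2
  B6←B5: walk B5 to B2
  B7←B4: walk B4 to B2
  B7←B5: walk B5 to B2
  B7←B6: walk B6 to B2
  B0 → ∅
  B1 → {B1}
  B2 → {B1}
  B3 → ∅
  B4 → {B6,B7}
  B5 → {B6,B7}
  B6 → {B7}
  B7 → {B1}

DF(B5) = ["B6", "B7"]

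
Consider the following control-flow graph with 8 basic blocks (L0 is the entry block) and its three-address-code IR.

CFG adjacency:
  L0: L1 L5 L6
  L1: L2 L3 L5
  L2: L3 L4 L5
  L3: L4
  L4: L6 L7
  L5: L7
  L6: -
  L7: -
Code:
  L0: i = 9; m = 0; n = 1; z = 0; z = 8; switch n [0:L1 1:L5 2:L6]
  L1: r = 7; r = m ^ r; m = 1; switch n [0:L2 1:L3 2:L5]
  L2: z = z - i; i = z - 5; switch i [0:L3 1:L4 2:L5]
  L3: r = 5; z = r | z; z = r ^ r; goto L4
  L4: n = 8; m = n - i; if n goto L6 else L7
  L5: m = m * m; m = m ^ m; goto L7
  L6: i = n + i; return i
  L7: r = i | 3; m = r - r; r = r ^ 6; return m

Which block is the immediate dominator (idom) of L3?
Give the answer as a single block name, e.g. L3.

idom tree: L1←L0 L2←L1 L3←L1 L4←L1 L5←L0 L6←L0 L7←L0
Dom at joins:
  L3: preds {L1,L2}: {L0,L1} ∩ {L0,L1,L2} = {L0,L1}; idom=L1
  L4: preds {L2,L3}: {L0,L1,L2} ∩ {L0,L1,L3} = {L0,L1}; idom=L1
  L5: preds {L0,L1,L2}: {L0} ∩ {L0,L1} ∩ {L0,L1,L2} = {L0}; idom=L0
  L6: preds {L0,L4}: {L0} ∩ {L0,L1,L4} = {L0}; idom=L0
  L7: preds {L4,L5}: {L0,L1,L4} ∩ {L0,L5} = {L0}; idom=L0

idom(L3) = L1

Answer: L1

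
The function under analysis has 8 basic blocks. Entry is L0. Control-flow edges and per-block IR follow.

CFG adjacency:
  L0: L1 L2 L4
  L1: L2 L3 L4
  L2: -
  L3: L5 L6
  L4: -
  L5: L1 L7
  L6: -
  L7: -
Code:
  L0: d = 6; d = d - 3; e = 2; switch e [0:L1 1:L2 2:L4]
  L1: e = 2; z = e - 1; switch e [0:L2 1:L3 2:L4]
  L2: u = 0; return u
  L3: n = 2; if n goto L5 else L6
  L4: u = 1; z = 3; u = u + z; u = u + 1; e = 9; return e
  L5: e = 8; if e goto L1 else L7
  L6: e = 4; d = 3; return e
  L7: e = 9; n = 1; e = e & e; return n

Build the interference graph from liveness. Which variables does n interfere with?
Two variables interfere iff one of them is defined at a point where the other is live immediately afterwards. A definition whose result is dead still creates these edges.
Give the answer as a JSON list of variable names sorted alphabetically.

Answer: ["e"]

Working:
def/use:
  L0 def {d,e} use ∅
  L1 def {e,z} use ∅
  L2 def {u} use ∅
  L3 def {n} use ∅
  L4 def {e,u,z} use ∅
  L5 def {e} use ∅
  L6 def {d,e} use ∅
  L7 def {e,n} use ∅

Backward fixpoint:
  live L0: ∅→∅
  live L1: ∅→∅
  live L2: ∅→∅
  live L3: ∅→∅
  live L4: ∅→∅
  live L5: ∅→∅
  live L6: ∅→∅
  live L7: ∅→∅

Interference:
  d: {e}
  e: {d,n,z}
  n: {e}
  u: {z}
  z: {e,u}

N(n) = ["e"]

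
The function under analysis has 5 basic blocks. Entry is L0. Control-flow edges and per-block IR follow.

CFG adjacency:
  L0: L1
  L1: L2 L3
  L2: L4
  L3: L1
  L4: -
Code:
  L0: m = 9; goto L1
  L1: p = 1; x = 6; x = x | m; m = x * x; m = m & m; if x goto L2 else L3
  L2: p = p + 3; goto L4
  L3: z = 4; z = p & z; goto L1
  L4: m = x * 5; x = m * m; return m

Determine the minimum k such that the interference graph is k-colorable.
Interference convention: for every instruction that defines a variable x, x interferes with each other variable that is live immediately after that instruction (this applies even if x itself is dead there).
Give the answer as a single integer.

Per-block:
  L0: {m} / ∅
  L1: {m,p,x} / {m}
  L2: {p} / {p}
  L3: {z} / {p}
  L4: {m,x} / {x}

Live sets:
  L0 li=∅ lo={m}
  L1 li={m} lo={m,p,x}
  L2 li={p,x} lo={x}
  L3 li={m,p} lo={m}
  L4 li={x} lo=∅

Interfere edges:
  m — {p,x,z}
  p — {m,x,z}
  x — {m,p}
  z — {m,p}

Colouring:
  lower bound: {m,p,x} mutually conflict ⇒ χ ≥ 3
  assign m→r0 p→r1 x→r2 z→r2 — no edge inside a register ⇒ χ ≤ 3
  χ = 3

Answer: 3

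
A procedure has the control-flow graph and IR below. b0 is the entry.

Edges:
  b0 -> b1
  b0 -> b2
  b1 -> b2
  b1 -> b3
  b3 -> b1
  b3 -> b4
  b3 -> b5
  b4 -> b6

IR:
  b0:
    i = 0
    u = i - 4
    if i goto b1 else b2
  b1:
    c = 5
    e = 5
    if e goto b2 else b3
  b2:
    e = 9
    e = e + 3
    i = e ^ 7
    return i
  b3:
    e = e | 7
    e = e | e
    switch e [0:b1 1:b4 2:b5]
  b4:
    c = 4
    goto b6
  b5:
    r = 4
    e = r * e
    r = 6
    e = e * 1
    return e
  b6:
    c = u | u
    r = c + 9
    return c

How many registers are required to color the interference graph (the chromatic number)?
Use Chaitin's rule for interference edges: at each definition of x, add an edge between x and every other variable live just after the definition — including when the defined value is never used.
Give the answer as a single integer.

Answer: 2

Analysis:
def/use:
  b0 def {i,u} use ∅
  b1 def {c,e} use ∅
  b2 def {e,i} use ∅
  b3 def {e} use {e}
  b4 def {c} use ∅
  b5 def {e,r} use {e}
  b6 def {c,r} use {u}

Live sets:
  b0: in=∅ out={u}
  b1: in={u} out={e,u}
  b2: in=∅ out=∅
  b3: in={e,u} out={e,u}
  b4: in={u} out={u}
  b5: in={e} out=∅
  b6: in={u} out=∅

Conflict graph:
  c: {r,u}
  e: {r,u}
  i: {u}
  r: {c,e}
  u: {c,e,i}

Colouring:
  {c,r} pairwise interfere (2-clique) ⇒ χ ≥ 2
  assign c→R1 e→R1 i→R1 r→R0 u→R0 — no edge inside a register ⇒ χ ≤ 2
  χ = 2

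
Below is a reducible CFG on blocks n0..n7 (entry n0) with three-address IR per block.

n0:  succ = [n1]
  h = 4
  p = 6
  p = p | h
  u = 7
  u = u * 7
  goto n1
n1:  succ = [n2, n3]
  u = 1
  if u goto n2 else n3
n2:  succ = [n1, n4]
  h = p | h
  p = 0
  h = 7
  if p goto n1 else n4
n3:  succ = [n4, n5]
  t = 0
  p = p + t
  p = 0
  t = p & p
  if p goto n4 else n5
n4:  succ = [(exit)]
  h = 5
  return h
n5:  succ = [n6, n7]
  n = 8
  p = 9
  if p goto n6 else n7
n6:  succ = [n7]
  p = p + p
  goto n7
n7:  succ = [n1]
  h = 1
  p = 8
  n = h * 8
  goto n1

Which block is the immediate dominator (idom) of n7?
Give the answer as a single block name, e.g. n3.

Answer: n5

Derivation:
idom tree: n1←n0 n2←n1 n3←n1 n4←n1 n5←n3 n6←n5 n7←n5
Dom at joins:
  n1: preds {n0,n2,n7}: {n0} ∩ {n0,n1,n2} ∩ {n0,n1,n3,n5,n7} = {n0}; idom=n0
  n4: preds {n2,n3}: {n0,n1,n2} ∩ {n0,n1,n3} = {n0,n1}; idom=n1
  n7: preds {n5,n6}: {n0,n1,n3,n5} ∩ {n0,n1,n3,n5,n6} = {n0,n1,n3,n5}; idom=n5

idom(n7) = n5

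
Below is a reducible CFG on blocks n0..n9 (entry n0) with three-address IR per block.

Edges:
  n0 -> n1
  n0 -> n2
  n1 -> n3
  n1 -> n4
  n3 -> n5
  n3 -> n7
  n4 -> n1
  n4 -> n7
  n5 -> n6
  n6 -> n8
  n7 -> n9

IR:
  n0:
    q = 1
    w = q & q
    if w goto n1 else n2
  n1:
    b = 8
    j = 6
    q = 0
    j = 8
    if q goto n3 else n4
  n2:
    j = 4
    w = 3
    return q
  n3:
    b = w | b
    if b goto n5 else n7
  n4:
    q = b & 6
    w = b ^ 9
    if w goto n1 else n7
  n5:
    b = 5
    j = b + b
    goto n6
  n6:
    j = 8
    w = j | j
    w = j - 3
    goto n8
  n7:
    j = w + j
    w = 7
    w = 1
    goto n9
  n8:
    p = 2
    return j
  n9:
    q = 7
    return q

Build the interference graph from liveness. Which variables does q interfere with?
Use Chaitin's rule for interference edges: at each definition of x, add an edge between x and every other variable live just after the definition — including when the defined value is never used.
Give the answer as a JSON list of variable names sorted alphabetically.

Per-block:
  n0: {q,w} / ∅
  n1: {b,j,q} / ∅
  n2: {j,w} / {q}
  n3: {b} / {b,w}
  n4: {q,w} / {b}
  n5: {b,j} / ∅
  n6: {j,w} / ∅
  n7: {j,w} / {j,w}
  n8: {p} / {j}
  n9: {q} / ∅

Liveness:
  n0 li=∅ lo={q,w}
  n1 li={w} lo={b,j,w}
  n2 li={q} lo=∅
  n3 li={b,j,w} lo={j,w}
  n4 li={b,j} lo={j,w}
  n5 li=∅ lo=∅
  n6 li=∅ lo={j}
  n7 li={j,w} lo=∅
  n8 li={j} lo=∅
  n9 li=∅ lo=∅

Conflict graph:
  b — {j,q,w}
  j — {b,p,q,w}
  p — {j}
  q — {b,j,w}
  w — {b,j,q}

N(q) = ["b", "j", "w"]

Answer: ["b", "j", "w"]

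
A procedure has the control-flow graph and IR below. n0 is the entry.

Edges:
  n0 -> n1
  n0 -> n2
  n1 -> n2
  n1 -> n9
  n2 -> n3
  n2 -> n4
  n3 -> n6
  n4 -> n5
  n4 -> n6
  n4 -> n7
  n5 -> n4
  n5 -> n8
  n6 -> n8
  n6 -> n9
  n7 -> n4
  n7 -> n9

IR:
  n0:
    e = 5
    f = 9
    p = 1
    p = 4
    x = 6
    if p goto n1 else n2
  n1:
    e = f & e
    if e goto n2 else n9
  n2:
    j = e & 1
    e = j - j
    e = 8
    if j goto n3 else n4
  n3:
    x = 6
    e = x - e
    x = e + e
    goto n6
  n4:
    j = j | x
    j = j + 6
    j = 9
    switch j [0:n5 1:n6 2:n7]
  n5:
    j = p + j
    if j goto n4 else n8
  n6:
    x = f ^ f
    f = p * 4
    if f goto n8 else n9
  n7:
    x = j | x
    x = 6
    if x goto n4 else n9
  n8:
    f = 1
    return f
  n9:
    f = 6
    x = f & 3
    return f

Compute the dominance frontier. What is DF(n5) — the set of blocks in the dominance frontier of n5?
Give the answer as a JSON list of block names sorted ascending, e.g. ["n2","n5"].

idom tree: n1←n0 n2←n0 n3←n2 n4←n2 n5←n4 n6←n2 n7←n4 n8←n2 n9←n0
Join-block Dom:
  n2: preds {n0,n1}: {n0} ∩ {n0,n1} = {n0}; idom=n0
  n4: preds {n2,n5,n7}: {n0,n2} ∩ {n0,n2,n4,n5} ∩ {n0,n2,n4,n7} = {n0,n2}; idom=n2
  n6: preds {n3,n4}: {n0,n2,n3} ∩ {n0,n2,n4} = {n0,n2}; idom=n2
  n8: preds {n5,n6}: {n0,n2,n4,n5} ∩ {n0,n2,n6} = {n0,n2}; idom=n2
  n9: preds {n1,n6,n7}: {n0,n1} ∩ {n0,n2,n6} ∩ {n0,n2,n4,n7} = {n0}; idom=n0

DF derivation:
  join n2 pred n0: · stop@n0
  join n2 pred n1: n1 stop@n0
  join n4 pred n2: · stop@n2
  join n4 pred n5: n5→n4 stop@n2
  join n4 pred n7: n7→n4 stop@n2
  join n6 pred n3: n3 stop@n2
  join n6 pred n4: n4 stop@n2
  join n8 pred n5: n5→n4 stop@n2
  join n8 pred n6: n6 stop@n2
  join n9 pred n1: n1 stop@n0
  join n9 pred n6: n6→n2 stop@n0
  join n9 pred n7: n7→n4→n2 stop@n0
  DF(n0)=∅
  DF(n1)={n2,n9}
  DF(n2)={n9}
  DF(n3)={n6}
  DF(n4)={n4,n6,n8,n9}
  DF(n5)={n4,n8}
  DF(n6)={n8,n9}
  DF(n7)={n4,n9}
  DF(n8)=∅
  DF(n9)=∅

DF(n5) = ["n4", "n8"]

Answer: ["n4", "n8"]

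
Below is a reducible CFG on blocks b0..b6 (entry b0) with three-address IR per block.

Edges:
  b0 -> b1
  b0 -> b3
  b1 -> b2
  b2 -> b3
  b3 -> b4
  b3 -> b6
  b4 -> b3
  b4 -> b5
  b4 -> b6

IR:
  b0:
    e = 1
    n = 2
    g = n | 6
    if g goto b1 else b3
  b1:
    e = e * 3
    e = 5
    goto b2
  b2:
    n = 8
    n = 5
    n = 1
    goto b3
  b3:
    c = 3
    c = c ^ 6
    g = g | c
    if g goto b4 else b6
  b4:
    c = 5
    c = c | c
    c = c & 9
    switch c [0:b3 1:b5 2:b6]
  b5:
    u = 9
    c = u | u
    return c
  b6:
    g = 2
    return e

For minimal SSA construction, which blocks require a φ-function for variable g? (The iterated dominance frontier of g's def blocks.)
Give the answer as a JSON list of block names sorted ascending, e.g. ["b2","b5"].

Answer: ["b3"]

Analysis:
idom tree: b1←b0 b2←b1 b3←b0 b4←b3 b5←b4 b6←b3
Dom∩ at merges:
  b3: preds {b0,b2,b4}: {b0} ∩ {b0,b1,b2} ∩ {b0,b3,b4} = {b0}; idom=b0
  b6: preds {b3,b4}: {b0,b3} ∩ {b0,b3,b4} = {b0,b3}; idom=b3

DF walk-up:
  join b3 pred b0: · stop@b0
  join b3 pred b2: b2→b1 stop@b0
  join b3 pred b4: b4→b3 stop@b0
  join b6 pred b3: · stop@b3
  join b6 pred b4: b4 stop@b3
  b0: DF=∅
  b1: DF={b3}
  b2: DF={b3}
  b3: DF={b3}
  b4: DF={b3,b6}
  b5: DF=∅
  b6: DF=∅

φ for g: defs {b0,b3,b6}
  DF⁺ = {b3}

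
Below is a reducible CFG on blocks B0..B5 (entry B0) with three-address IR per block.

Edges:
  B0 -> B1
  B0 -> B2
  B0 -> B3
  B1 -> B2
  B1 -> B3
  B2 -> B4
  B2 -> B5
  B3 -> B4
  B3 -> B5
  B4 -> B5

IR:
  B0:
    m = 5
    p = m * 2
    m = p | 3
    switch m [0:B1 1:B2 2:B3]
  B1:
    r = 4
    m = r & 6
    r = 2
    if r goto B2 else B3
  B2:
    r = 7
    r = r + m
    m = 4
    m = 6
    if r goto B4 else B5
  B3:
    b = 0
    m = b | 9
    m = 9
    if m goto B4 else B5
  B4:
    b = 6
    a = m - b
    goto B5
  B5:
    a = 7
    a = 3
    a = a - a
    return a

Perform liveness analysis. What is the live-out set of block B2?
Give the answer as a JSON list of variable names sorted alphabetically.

Answer: ["m"]

Derivation:
def/use:
  B0 def {m,p} use ∅
  B1 def {m,r} use ∅
  B2 def {m,r} use {m}
  B3 def {b,m} use ∅
  B4 def {a,b} use {m}
  B5 def {a} use ∅

Live sets:
  B0 li=∅ lo={m}
  B1 li=∅ lo={m}
  B2 li={m} lo={m}
  B3 li=∅ lo={m}
  B4 li={m} lo=∅
  B5 li=∅ lo=∅

live-out(B2) = ["m"]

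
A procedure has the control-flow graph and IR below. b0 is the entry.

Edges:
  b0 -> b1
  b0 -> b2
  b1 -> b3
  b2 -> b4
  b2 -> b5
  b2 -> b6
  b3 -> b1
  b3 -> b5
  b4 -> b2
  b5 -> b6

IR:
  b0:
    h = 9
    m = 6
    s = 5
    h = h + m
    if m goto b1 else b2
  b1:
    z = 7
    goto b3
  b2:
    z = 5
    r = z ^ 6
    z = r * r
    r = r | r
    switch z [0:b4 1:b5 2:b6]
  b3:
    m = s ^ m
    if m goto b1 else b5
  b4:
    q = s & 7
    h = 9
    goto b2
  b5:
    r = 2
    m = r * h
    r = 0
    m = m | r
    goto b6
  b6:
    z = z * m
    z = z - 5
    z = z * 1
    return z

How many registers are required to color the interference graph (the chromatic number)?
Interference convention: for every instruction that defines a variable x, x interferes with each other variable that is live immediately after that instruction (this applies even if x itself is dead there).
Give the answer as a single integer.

def/use:
  b0 def {h,m,s} use ∅
  b1 def {z} use ∅
  b2 def {r,z} use ∅
  b3 def {m} use {m,s}
  b4 def {h,q} use {s}
  b5 def {m,r} use {h}
  b6 def {z} use {m,z}

Liveness:
  b0 li=∅ lo={h,m,s}
  b1 li={h,m,s} lo={h,m,s,z}
  b2 li={h,m,s} lo={h,m,s,z}
  b3 li={h,m,s,z} lo={h,m,s,z}
  b4 li={m,s} lo={h,m,s}
  b5 li={h,z} lo={m,z}
  b6 li={m,z} lo=∅

Interference:
  h — {m,r,s,z}
  m — {h,q,r,s,z}
  q — {m,s}
  r — {h,m,s,z}
  s — {h,m,q,r,z}
  z — {h,m,r,s}

Registers:
  {h,m,r,s,z} pairwise interfere (5-clique) ⇒ χ ≥ 5
  assign h→R2 m→R0 q→R2 r→R3 s→R1 z→R4 — no edge inside a register ⇒ χ ≤ 5
  χ = 5

Answer: 5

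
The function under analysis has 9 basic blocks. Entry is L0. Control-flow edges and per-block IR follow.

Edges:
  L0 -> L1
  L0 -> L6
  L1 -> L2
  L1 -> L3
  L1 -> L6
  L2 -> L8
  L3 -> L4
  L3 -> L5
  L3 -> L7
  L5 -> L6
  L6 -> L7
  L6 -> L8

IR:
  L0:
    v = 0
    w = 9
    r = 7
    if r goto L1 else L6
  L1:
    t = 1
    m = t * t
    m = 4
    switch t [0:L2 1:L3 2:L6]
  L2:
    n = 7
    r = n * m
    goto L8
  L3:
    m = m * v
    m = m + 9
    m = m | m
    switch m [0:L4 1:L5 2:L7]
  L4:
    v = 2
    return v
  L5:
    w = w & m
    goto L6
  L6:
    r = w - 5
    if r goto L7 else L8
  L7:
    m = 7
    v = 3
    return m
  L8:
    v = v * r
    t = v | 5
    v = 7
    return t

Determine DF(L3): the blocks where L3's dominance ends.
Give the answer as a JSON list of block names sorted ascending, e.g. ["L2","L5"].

idom tree: L1←L0 L2←L1 L3←L1 L4←L3 L5←L3 L6←L0 L7←L0 L8←L0
Dom∩ at merges:
  L6: preds {L0,L1,L5}: {L0} ∩ {L0,L1} ∩ {L0,L1,L3,L5} = {L0}; idom=L0
  L7: preds {L3,L6}: {L0,L1,L3} ∩ {L0,L6} = {L0}; idom=L0
  L8: preds {L2,L6}: {L0,L1,L2} ∩ {L0,L6} = {L0}; idom=L0

Frontier:
  join L6 pred L0: · stop@L0
  join L6 pred L1: L1 stop@L0
  join L6 pred L5: L5→L3→L1 stop@L0
  join L7 pred L3: L3→L1 stop@L0
  join L7 pred L6: L6 stop@L0
  join L8 pred L2: L2→L1 stop@L0
  join L8 pred L6: L6 stop@L0
  DF(L0)=∅
  DF(L1)={L6,L7,L8}
  DF(L2)={L8}
  DF(L3)={L6,L7}
  DF(L4)=∅
  DF(L5)={L6}
  DF(L6)={L7,L8}
  DF(L7)=∅
  DF(L8)=∅

DF(L3) = ["L6", "L7"]

Answer: ["L6", "L7"]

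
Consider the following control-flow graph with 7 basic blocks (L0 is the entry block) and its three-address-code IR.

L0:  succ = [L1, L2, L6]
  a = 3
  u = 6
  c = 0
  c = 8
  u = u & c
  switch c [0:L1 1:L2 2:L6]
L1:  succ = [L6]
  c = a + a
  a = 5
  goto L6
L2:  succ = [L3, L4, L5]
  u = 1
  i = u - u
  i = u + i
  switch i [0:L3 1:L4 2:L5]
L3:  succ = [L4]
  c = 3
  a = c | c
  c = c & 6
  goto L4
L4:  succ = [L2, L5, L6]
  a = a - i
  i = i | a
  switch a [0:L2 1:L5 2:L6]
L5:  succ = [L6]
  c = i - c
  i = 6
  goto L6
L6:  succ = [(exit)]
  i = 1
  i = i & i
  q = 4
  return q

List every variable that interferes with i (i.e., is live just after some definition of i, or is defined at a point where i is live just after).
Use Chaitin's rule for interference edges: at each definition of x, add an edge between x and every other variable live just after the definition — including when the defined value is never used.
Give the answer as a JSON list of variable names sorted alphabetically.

Answer: ["a", "c", "u"]

Working:
Block summaries:
  L0: {a,c,u} / ∅
  L1: {a,c} / {a}
  L2: {i,u} / ∅
  L3: {a,c} / ∅
  L4: {a,i} / {a,i}
  L5: {c,i} / {c,i}
  L6: {i,q} / ∅

Liveness:
  L0: in=∅ out={a,c}
  L1: in={a} out=∅
  L2: in={a,c} out={a,c,i}
  L3: in={i} out={a,c,i}
  L4: in={a,c,i} out={a,c,i}
  L5: in={c,i} out=∅
  L6: in=∅ out=∅

Interference:
  a — {c,i,u}
  c — {a,i,u}
  i — {a,c,u}
  q — ∅
  u — {a,c,i}

N(i) = ["a", "c", "u"]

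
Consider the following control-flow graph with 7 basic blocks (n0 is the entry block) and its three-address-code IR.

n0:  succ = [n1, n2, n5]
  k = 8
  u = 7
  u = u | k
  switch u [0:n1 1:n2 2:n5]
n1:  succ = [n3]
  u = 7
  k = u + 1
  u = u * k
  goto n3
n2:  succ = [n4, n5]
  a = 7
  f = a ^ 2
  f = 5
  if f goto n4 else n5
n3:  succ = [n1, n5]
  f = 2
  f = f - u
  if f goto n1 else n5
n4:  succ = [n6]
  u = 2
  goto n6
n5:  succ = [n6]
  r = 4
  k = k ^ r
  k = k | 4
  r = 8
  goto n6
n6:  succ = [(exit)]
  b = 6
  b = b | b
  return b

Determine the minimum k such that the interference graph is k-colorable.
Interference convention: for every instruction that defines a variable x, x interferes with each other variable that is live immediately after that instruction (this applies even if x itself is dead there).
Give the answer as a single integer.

def/use:
  n0: {k,u} / ∅
  n1: {k,u} / ∅
  n2: {a,f} / ∅
  n3: {f} / {u}
  n4: {u} / ∅
  n5: {k,r} / {k}
  n6: {b} / ∅

Liveness:
  n0 li=∅ lo={k}
  n1 li=∅ lo={k,u}
  n2 li={k} lo={k}
  n3 li={k,u} lo={k}
  n4 li=∅ lo=∅
  n5 li={k} lo=∅
  n6 li=∅ lo=∅

Interference:
  a — {k}
  b — ∅
  f — {k,u}
  k — {a,f,r,u}
  r — {k}
  u — {f,k}

Colouring:
  lower bound: {f,k,u} mutually conflict ⇒ χ ≥ 3
  3-colouring: c0={b,k}  c1={a,f,r}  c2={u}
  χ = 3

Answer: 3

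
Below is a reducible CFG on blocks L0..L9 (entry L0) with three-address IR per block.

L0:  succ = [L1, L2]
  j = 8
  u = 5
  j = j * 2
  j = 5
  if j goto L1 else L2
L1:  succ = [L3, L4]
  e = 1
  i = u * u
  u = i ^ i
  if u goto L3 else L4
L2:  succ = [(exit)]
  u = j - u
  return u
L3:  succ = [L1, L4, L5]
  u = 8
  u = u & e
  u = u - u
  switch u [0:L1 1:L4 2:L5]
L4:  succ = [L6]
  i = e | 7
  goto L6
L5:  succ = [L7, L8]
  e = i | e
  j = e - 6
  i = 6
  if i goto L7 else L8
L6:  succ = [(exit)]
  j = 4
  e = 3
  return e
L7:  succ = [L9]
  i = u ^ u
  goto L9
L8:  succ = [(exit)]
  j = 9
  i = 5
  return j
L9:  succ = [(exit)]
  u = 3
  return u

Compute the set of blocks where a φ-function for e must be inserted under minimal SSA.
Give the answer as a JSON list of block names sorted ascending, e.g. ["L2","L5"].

Answer: ["L1"]

Working:
idom tree: L1←L0 L2←L0 L3←L1 L4←L1 L5←L3 L6←L4 L7←L5 L8←L5 L9←L7
Dom∩ at merges:
  L1: preds {L0,L3}: {L0} ∩ {L0,L1,L3} = {L0}; idom=L0
  L4: preds {L1,L3}: {L0,L1} ∩ {L0,L1,L3} = {L0,L1}; idom=L1

Frontier:
  L1←L0: walk · to L0
  L1←L3: walk L3→L1 to L0
  L4←L1: walk · to L1
  L4←L3: walk L3 to L1
  DF(L0)=∅
  DF(L1)={L1}
  DF(L2)=∅
  DF(L3)={L1,L4}
  DF(L4)=∅
  DF(L5)=∅
  DF(L6)=∅
  DF(L7)=∅
  DF(L8)=∅
  DF(L9)=∅

φ for e: defs {L1,L5,L6}
  DF⁺ = {L1}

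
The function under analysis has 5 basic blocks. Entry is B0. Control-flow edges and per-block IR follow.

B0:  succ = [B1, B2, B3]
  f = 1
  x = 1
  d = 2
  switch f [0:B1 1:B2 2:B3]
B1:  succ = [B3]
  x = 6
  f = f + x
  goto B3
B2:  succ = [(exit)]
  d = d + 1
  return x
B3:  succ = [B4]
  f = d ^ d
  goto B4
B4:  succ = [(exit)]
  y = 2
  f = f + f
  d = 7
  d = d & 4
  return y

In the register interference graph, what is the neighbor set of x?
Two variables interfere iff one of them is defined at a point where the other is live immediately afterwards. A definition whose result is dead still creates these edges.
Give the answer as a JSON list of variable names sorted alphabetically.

Per-block:
  B0: def={d,f,x} ue=∅
  B1: def={f,x} ue={f}
  B2: def={d} ue={d,x}
  B3: def={f} ue={d}
  B4: def={d,f,y} ue={f}

Liveness:
  live B0: ∅→{d,f,x}
  live B1: {d,f}→{d}
  live B2: {d,x}→∅
  live B3: {d}→{f}
  live B4: {f}→∅

Interfere edges:
  d↔{f,x,y}
  f↔{d,x,y}
  x↔{d,f}
  y↔{d,f}

N(x) = ["d", "f"]

Answer: ["d", "f"]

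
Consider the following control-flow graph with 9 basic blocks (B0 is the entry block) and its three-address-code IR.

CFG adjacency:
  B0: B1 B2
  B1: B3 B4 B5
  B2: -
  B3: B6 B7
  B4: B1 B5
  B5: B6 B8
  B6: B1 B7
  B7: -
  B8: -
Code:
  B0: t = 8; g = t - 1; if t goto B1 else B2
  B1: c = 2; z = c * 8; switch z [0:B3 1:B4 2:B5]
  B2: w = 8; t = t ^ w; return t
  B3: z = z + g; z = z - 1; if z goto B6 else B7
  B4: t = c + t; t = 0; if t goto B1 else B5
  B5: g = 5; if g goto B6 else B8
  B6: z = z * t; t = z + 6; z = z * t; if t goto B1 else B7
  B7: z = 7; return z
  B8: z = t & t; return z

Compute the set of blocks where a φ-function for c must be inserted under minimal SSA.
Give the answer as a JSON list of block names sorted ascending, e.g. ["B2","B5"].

Answer: ["B1"]

Derivation:
idom tree: B1←B0 B2←B0 B3←B1 B4←B1 B5←B1 B6←B1 B7←B1 B8←B5
Join-block Dom:
  B1: preds {B0,B4,B6}: {B0} ∩ {B0,B1,B4} ∩ {B0,B1,B6} = {B0}; idom=B0
  B5: preds {B1,B4}: {B0,B1} ∩ {B0,B1,B4} = {B0,B1}; idom=B1
  B6: preds {B3,B5}: {B0,B1,B3} ∩ {B0,B1,B5} = {B0,B1}; idom=B1
  B7: preds {B3,B6}: {B0,B1,B3} ∩ {B0,B1,B6} = {B0,B1}; idom=B1

DF walk-up:
  B1←B0: walk · to B0
  B1←B4: walk B4→B1 to B0
  B1←B6: walk B6→B1 to B0
  B5←B1: walk · to B1
  B5←B4: walk B4 to B1
  B6←B3: walk B3 to B1
  B6←B5: walk B5 to B1
  B7←B3: walk B3 to B1
  B7←B6: walk B6 to B1
  B0: DF=∅
  B1: DF={B1}
  B2: DF=∅
  B3: DF={B6,B7}
  B4: DF={B1,B5}
  B5: DF={B6}
  B6: DF={B1,B7}
  B7: DF=∅
  B8: DF=∅

φ for c: defs {B1}
  DF⁺ = {B1}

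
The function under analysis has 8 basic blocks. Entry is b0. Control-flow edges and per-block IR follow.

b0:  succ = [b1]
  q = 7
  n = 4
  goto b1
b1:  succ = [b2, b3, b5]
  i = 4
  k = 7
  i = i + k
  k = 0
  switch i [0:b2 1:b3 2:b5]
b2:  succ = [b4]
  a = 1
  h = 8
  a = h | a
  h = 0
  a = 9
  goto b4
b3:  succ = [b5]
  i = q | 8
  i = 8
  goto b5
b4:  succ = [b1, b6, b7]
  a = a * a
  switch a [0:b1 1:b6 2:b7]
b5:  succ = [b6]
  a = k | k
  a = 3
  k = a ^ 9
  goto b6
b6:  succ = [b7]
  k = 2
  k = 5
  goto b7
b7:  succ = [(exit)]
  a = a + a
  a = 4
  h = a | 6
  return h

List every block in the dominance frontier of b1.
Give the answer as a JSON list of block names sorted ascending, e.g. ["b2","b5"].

idom tree: b1←b0 b2←b1 b3←b1 b4←b2 b5←b1 b6←b1 b7←b1
Join-block Dom:
  b1: preds {b0,b4}: {b0} ∩ {b0,b1,b2,b4} = {b0}; idom=b0
  b5: preds {b1,b3}: {b0,b1} ∩ {b0,b1,b3} = {b0,b1}; idom=b1
  b6: preds {b4,b5}: {b0,b1,b2,b4} ∩ {b0,b1,b5} = {b0,b1}; idom=b1
  b7: preds {b4,b6}: {b0,b1,b2,b4} ∩ {b0,b1,b6} = {b0,b1}; idom=b1

Frontier:
  b1←b0: walk · to b0
  b1←b4: walk b4→b2→b1 to b0
  b5←b1: walk · to b1
  b5←b3: walk b3 to b1
  b6←b4: walk b4→b2 to b1
  b6←b5: walk b5 to b1
  b7←b4: walk b4→b2 to b1
  b7←b6: walk b6 to b1
  b0 → ∅
  b1 → {b1}
  b2 → {b1,b6,b7}
  b3 → {b5}
  b4 → {b1,b6,b7}
  b5 → {b6}
  b6 → {b7}
  b7 → ∅

DF(b1) = ["b1"]

Answer: ["b1"]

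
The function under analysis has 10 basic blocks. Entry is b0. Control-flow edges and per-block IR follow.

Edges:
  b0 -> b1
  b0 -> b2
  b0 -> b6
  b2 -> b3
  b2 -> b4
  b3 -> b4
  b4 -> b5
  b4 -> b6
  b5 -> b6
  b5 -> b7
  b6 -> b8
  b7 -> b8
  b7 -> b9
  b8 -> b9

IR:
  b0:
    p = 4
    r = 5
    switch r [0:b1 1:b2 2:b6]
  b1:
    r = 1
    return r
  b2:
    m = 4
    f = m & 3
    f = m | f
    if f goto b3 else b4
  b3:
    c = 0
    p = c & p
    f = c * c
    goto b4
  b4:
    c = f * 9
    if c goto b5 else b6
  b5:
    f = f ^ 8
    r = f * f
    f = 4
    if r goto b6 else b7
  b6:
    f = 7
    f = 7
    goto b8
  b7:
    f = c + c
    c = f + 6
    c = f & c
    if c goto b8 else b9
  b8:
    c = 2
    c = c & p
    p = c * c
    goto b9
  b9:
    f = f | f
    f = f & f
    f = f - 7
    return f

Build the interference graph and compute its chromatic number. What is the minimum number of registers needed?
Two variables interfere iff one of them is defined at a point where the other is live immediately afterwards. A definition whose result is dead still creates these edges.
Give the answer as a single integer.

Per-block:
  b0: def={p,r} ue=∅
  b1: def={r} ue=∅
  b2: def={f,m} ue=∅
  b3: def={c,f,p} ue={p}
  b4: def={c} ue={f}
  b5: def={f,r} ue={f}
  b6: def={f} ue=∅
  b7: def={c,f} ue={c}
  b8: def={c,p} ue={p}
  b9: def={f} ue={f}

Backward fixpoint:
  b0: in=∅ out={p}
  b1: in=∅ out=∅
  b2: in={p} out={f,p}
  b3: in={p} out={f,p}
  b4: in={f,p} out={c,f,p}
  b5: in={c,f,p} out={c,p}
  b6: in={p} out={f,p}
  b7: in={c,p} out={f,p}
  b8: in={f,p} out={f}
  b9: in={f} out=∅

Interfere edges:
  c — {f,p,r}
  f — {c,m,p,r}
  m — {f,p}
  p — {c,f,m,r}
  r — {c,f,p}

Colouring:
  clique {c,f,p,r} ⇒ need ≥ 4
  assign c→r2 f→r0 m→r2 p→r1 r→r3 — no edge inside a register ⇒ χ ≤ 4
  χ = 4

Answer: 4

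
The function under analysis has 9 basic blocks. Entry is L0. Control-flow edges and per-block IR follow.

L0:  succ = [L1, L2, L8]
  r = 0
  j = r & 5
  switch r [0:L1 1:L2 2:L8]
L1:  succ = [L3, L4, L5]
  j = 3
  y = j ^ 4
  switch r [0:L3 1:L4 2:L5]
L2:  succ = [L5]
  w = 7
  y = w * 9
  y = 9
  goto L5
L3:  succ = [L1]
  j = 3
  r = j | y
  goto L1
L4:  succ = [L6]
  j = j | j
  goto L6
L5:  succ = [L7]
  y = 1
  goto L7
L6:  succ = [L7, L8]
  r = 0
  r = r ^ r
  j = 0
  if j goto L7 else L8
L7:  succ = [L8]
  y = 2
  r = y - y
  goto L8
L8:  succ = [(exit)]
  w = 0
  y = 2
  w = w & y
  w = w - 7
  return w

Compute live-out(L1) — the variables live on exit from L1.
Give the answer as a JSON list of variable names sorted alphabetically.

Answer: ["j", "y"]

Analysis:
Block summaries:
  L0: def={j,r} ue=∅
  L1: def={j,y} ue={r}
  L2: def={w,y} ue=∅
  L3: def={j,r} ue={y}
  L4: def={j} ue={j}
  L5: def={y} ue=∅
  L6: def={j,r} ue=∅
  L7: def={r,y} ue=∅
  L8: def={w,y} ue=∅

Live sets:
  L0 li=∅ lo={r}
  L1 li={r} lo={j,y}
  L2 li=∅ lo=∅
  L3 li={y} lo={r}
  L4 li={j} lo=∅
  L5 li=∅ lo=∅
  L6 li=∅ lo=∅
  L7 li=∅ lo=∅
  L8 li=∅ lo=∅

live-out(L1) = ["j", "y"]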